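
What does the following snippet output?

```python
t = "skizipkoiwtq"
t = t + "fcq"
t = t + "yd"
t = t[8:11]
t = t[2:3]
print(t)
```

+ 'fcq' → 'skizipkoiwtqfcq'
+ 'yd' → 'skizipkoiwtqfcqyd'
slice [8:11] → 'iwt'
slice [2:3] → 't'

t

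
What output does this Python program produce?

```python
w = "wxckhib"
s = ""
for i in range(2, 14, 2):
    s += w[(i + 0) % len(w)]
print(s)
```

i=2: add w[2]='c' → 'c'
i=4: add w[4]='h' → 'ch'
i=6: add w[6]='b' → 'chb'
i=8: add w[1]='x' → 'chbx'
i=10: add w[3]='k' → 'chbxk'
i=12: add w[5]='i' → 'chbxki'

chbxki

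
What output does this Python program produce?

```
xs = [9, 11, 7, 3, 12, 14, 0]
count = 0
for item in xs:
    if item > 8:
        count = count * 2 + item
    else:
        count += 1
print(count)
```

item=9: >8, count = 0*2+9 = 9
item=11: >8, count = 9*2+11 = 29
item=7: not >8, count = 29+1 = 30
item=3: not >8, count = 30+1 = 31
item=12: >8, count = 31*2+12 = 74
item=14: >8, count = 74*2+14 = 162
item=0: not >8, count = 162+1 = 163

163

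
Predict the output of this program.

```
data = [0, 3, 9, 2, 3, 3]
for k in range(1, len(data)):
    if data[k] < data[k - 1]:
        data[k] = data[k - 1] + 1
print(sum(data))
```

45

k=1: 3>=0, unchanged → [0, 3, 9, 2, 3, 3]
k=2: 9>=3, unchanged → [0, 3, 9, 2, 3, 3]
k=3: 2<9, data[3] = 9+1 = 10 → [0, 3, 9, 10, 3, 3]
k=4: 3<10, data[4] = 10+1 = 11 → [0, 3, 9, 10, 11, 3]
k=5: 3<11, data[5] = 11+1 = 12 → [0, 3, 9, 10, 11, 12]
sum = 45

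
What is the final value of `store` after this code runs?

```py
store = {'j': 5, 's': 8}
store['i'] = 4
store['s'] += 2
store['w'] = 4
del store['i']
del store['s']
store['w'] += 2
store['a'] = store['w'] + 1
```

store['i'] = 4 → {'j': 5, 's': 8, 'i': 4}
store['s'] = 8+2 = 10 → {'j': 5, 's': 10, 'i': 4}
store['w'] = 4 → {'j': 5, 's': 10, 'i': 4, 'w': 4}
del 'i' → {'j': 5, 's': 10, 'w': 4}
del 's' → {'j': 5, 'w': 4}
store['w'] = 4+2 = 6 → {'j': 5, 'w': 6}
store['a'] = store['w']+1 = 7 → {'j': 5, 'w': 6, 'a': 7}

{'j': 5, 'w': 6, 'a': 7}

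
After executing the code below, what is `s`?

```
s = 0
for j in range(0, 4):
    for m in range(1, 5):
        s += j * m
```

60

j=0,m=1: s = 0+0 = 0
j=0,m=2: s = 0+0 = 0
j=0,m=3: s = 0+0 = 0
j=0,m=4: s = 0+0 = 0
j=1,m=1: s = 0+1 = 1
j=1,m=2: s = 1+2 = 3
j=1,m=3: s = 3+3 = 6
j=1,m=4: s = 6+4 = 10
j=2,m=1: s = 10+2 = 12
j=2,m=2: s = 12+4 = 16
j=2,m=3: s = 16+6 = 22
j=2,m=4: s = 22+8 = 30
j=3,m=1: s = 30+3 = 33
j=3,m=2: s = 33+6 = 39
j=3,m=3: s = 39+9 = 48
j=3,m=4: s = 48+12 = 60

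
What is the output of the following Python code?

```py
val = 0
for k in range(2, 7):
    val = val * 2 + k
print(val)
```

88

k=2: val = 0*2+2 = 2
k=3: val = 2*2+3 = 7
k=4: val = 7*2+4 = 18
k=5: val = 18*2+5 = 41
k=6: val = 41*2+6 = 88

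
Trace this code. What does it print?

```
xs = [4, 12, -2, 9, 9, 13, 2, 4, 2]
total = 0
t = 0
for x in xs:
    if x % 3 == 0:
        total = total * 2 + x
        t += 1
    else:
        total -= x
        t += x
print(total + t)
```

56

x=4: not %3==0, total = 0-4 = -4; t=4
x=12: %3==0, total = (-4)*2+12 = 4; t=5
x=-2: not %3==0, total = 4-(-2) = 6; t=3
x=9: %3==0, total = 6*2+9 = 21; t=4
x=9: %3==0, total = 21*2+9 = 51; t=5
x=13: not %3==0, total = 51-13 = 38; t=18
x=2: not %3==0, total = 38-2 = 36; t=20
x=4: not %3==0, total = 36-4 = 32; t=24
x=2: not %3==0, total = 32-2 = 30; t=26
total+t = 30+26 = 56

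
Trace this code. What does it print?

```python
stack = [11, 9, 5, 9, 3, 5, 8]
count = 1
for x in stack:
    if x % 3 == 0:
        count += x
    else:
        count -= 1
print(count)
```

18

x=11: not %3==0, count = 1-1 = 0
x=9: %3==0, count = 0+9 = 9
x=5: not %3==0, count = 9-1 = 8
x=9: %3==0, count = 8+9 = 17
x=3: %3==0, count = 17+3 = 20
x=5: not %3==0, count = 20-1 = 19
x=8: not %3==0, count = 19-1 = 18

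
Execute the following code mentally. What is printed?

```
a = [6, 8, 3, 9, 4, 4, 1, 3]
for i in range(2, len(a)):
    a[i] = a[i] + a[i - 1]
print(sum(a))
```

i=2: a[2] = 3+8 = 11 → [6, 8, 11, 9, 4, 4, 1, 3]
i=3: a[3] = 9+11 = 20 → [6, 8, 11, 20, 4, 4, 1, 3]
i=4: a[4] = 4+20 = 24 → [6, 8, 11, 20, 24, 4, 1, 3]
i=5: a[5] = 4+24 = 28 → [6, 8, 11, 20, 24, 28, 1, 3]
i=6: a[6] = 1+28 = 29 → [6, 8, 11, 20, 24, 28, 29, 3]
i=7: a[7] = 3+29 = 32 → [6, 8, 11, 20, 24, 28, 29, 32]
sum = 158

158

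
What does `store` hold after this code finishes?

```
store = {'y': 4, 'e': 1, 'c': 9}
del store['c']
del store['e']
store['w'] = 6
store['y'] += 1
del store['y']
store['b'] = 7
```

del 'c' → {'y': 4, 'e': 1}
del 'e' → {'y': 4}
store['w'] = 6 → {'y': 4, 'w': 6}
store['y'] = 4+1 = 5 → {'y': 5, 'w': 6}
del 'y' → {'w': 6}
store['b'] = 7 → {'w': 6, 'b': 7}

{'w': 6, 'b': 7}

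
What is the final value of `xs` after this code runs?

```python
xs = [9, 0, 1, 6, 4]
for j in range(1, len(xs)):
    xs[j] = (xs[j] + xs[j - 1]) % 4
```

j=1: xs[1] = (0+9)%4 = 1 → [9, 1, 1, 6, 4]
j=2: xs[2] = (1+1)%4 = 2 → [9, 1, 2, 6, 4]
j=3: xs[3] = (6+2)%4 = 0 → [9, 1, 2, 0, 4]
j=4: xs[4] = (4+0)%4 = 0 → [9, 1, 2, 0, 0]

[9, 1, 2, 0, 0]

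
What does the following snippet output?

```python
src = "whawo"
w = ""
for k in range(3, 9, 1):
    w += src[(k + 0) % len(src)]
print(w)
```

wowhaw

k=3: add src[3]='w' → 'w'
k=4: add src[4]='o' → 'wo'
k=5: add src[0]='w' → 'wow'
k=6: add src[1]='h' → 'wowh'
k=7: add src[2]='a' → 'wowha'
k=8: add src[3]='w' → 'wowhaw'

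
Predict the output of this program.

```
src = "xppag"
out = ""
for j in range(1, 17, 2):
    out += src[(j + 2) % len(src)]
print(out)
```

j=1: add src[3]='a' → 'a'
j=3: add src[0]='x' → 'ax'
j=5: add src[2]='p' → 'axp'
j=7: add src[4]='g' → 'axpg'
j=9: add src[1]='p' → 'axpgp'
j=11: add src[3]='a' → 'axpgpa'
j=13: add src[0]='x' → 'axpgpax'
j=15: add src[2]='p' → 'axpgpaxp'

axpgpaxp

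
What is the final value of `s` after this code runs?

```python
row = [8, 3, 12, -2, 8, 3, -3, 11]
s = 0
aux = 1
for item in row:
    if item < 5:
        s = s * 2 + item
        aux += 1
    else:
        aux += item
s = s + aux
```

63

item=8: not <5; aux=9
item=3: <5, s = 0*2+3 = 3; aux=10
item=12: not <5; aux=22
item=-2: <5, s = 3*2+(-2) = 4; aux=23
item=8: not <5; aux=31
item=3: <5, s = 4*2+3 = 11; aux=32
item=-3: <5, s = 11*2+(-3) = 19; aux=33
item=11: not <5; aux=44
s+aux = 19+44 = 63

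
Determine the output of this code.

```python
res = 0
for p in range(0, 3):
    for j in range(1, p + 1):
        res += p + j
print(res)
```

p=1,j=1: res = 0+2 = 2
p=2,j=1: res = 2+3 = 5
p=2,j=2: res = 5+4 = 9

9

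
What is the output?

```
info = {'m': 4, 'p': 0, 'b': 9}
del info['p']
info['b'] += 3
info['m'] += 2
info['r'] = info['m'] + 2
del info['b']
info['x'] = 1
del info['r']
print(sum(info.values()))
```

7

del 'p' → {'m': 4, 'b': 9}
info['b'] = 9+3 = 12 → {'m': 4, 'b': 12}
info['m'] = 4+2 = 6 → {'m': 6, 'b': 12}
info['r'] = info['m']+2 = 8 → {'m': 6, 'b': 12, 'r': 8}
del 'b' → {'m': 6, 'r': 8}
info['x'] = 1 → {'m': 6, 'r': 8, 'x': 1}
del 'r' → {'m': 6, 'x': 1}
sum of values = 7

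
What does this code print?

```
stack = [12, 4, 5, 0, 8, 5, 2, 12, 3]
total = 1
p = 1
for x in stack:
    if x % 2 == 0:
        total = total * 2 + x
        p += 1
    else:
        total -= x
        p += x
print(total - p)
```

x=12: even, total = 1*2+12 = 14; p=2
x=4: even, total = 14*2+4 = 32; p=3
x=5: not even, total = 32-5 = 27; p=8
x=0: even, total = 27*2+0 = 54; p=9
x=8: even, total = 54*2+8 = 116; p=10
x=5: not even, total = 116-5 = 111; p=15
x=2: even, total = 111*2+2 = 224; p=16
x=12: even, total = 224*2+12 = 460; p=17
x=3: not even, total = 460-3 = 457; p=20
total-p = 457-20 = 437

437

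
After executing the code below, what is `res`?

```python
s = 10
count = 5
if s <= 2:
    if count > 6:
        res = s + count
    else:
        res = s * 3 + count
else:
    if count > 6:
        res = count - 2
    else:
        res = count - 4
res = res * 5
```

s=10, count=5
s <= 2 is False; count > 6 is False
→ res = count - 4 = 1
res = 1*5 = 5

5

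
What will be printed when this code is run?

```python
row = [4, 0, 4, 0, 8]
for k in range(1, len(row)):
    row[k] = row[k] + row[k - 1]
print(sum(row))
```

40

k=1: row[1] = 0+4 = 4 → [4, 4, 4, 0, 8]
k=2: row[2] = 4+4 = 8 → [4, 4, 8, 0, 8]
k=3: row[3] = 0+8 = 8 → [4, 4, 8, 8, 8]
k=4: row[4] = 8+8 = 16 → [4, 4, 8, 8, 16]
sum = 40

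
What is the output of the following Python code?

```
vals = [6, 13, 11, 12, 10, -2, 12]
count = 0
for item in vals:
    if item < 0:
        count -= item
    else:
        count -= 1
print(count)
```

-4

item=6: not <0, count = 0-1 = -1
item=13: not <0, count = (-1)-1 = -2
item=11: not <0, count = (-2)-1 = -3
item=12: not <0, count = (-3)-1 = -4
item=10: not <0, count = (-4)-1 = -5
item=-2: <0, count = (-5)-(-2) = -3
item=12: not <0, count = (-3)-1 = -4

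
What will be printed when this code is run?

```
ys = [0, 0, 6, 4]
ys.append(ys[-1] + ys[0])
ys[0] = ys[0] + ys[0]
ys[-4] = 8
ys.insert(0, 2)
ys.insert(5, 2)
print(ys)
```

append ys[-1]+ys[0] = 4+0 = 4 → [0, 0, 6, 4, 4]
ys[0] = ys[0]+ys[0] = 0+0 = 0 → [0, 0, 6, 4, 4]
ys[-4] = 8 → [0, 8, 6, 4, 4]
insert 2 at 0 → [2, 0, 8, 6, 4, 4]
insert 2 at 5 → [2, 0, 8, 6, 4, 2, 4]

[2, 0, 8, 6, 4, 2, 4]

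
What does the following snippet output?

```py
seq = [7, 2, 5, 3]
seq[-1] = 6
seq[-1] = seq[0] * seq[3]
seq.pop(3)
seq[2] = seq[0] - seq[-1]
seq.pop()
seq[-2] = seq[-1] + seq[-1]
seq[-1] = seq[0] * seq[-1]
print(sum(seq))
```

seq[-1] = 6 → [7, 2, 5, 6]
seq[-1] = seq[0]*seq[3] = 7*6 = 42 → [7, 2, 5, 42]
pop(3) removes 42 → [7, 2, 5]
seq[2] = seq[0]-seq[-1] = 7-5 = 2 → [7, 2, 2]
pop() removes 2 → [7, 2]
seq[-2] = seq[-1]+seq[-1] = 2+2 = 4 → [4, 2]
seq[-1] = seq[0]*seq[-1] = 4*2 = 8 → [4, 8]
sum = 12

12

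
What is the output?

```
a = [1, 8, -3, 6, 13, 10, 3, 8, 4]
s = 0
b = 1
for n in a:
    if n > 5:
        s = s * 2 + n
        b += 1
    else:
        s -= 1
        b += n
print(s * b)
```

2255

n=1: not >5, s = 0-1 = -1; b=2
n=8: >5, s = (-1)*2+8 = 6; b=3
n=-3: not >5, s = 6-1 = 5; b=0
n=6: >5, s = 5*2+6 = 16; b=1
n=13: >5, s = 16*2+13 = 45; b=2
n=10: >5, s = 45*2+10 = 100; b=3
n=3: not >5, s = 100-1 = 99; b=6
n=8: >5, s = 99*2+8 = 206; b=7
n=4: not >5, s = 206-1 = 205; b=11
s*b = 205*11 = 2255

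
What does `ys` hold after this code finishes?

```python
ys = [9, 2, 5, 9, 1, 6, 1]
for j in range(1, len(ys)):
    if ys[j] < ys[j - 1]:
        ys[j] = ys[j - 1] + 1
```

j=1: 2<9, ys[1] = 9+1 = 10 → [9, 10, 5, 9, 1, 6, 1]
j=2: 5<10, ys[2] = 10+1 = 11 → [9, 10, 11, 9, 1, 6, 1]
j=3: 9<11, ys[3] = 11+1 = 12 → [9, 10, 11, 12, 1, 6, 1]
j=4: 1<12, ys[4] = 12+1 = 13 → [9, 10, 11, 12, 13, 6, 1]
j=5: 6<13, ys[5] = 13+1 = 14 → [9, 10, 11, 12, 13, 14, 1]
j=6: 1<14, ys[6] = 14+1 = 15 → [9, 10, 11, 12, 13, 14, 15]

[9, 10, 11, 12, 13, 14, 15]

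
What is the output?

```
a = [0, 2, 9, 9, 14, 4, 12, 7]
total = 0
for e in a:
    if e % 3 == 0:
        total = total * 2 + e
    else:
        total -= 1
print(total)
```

53

e=0: %3==0, total = 0*2+0 = 0
e=2: not %3==0, total = 0-1 = -1
e=9: %3==0, total = (-1)*2+9 = 7
e=9: %3==0, total = 7*2+9 = 23
e=14: not %3==0, total = 23-1 = 22
e=4: not %3==0, total = 22-1 = 21
e=12: %3==0, total = 21*2+12 = 54
e=7: not %3==0, total = 54-1 = 53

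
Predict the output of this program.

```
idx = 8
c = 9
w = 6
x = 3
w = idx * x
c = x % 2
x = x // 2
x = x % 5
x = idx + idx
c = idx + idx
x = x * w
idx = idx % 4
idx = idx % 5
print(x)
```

384

w = 8*3 = 24
c = 3%2 = 1
x = 3//2 = 1
x = 1%5 = 1
x = 8+8 = 16
c = 8+8 = 16
x = 16*24 = 384
idx = 8%4 = 0
idx = 0%5 = 0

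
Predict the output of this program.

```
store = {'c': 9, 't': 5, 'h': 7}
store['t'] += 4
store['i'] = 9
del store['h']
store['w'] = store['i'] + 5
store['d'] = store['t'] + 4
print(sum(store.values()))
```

store['t'] = 5+4 = 9 → {'c': 9, 't': 9, 'h': 7}
store['i'] = 9 → {'c': 9, 't': 9, 'h': 7, 'i': 9}
del 'h' → {'c': 9, 't': 9, 'i': 9}
store['w'] = store['i']+5 = 14 → {'c': 9, 't': 9, 'i': 9, 'w': 14}
store['d'] = store['t']+4 = 13 → {'c': 9, 't': 9, 'i': 9, 'w': 14, 'd': 13}
sum of values = 54

54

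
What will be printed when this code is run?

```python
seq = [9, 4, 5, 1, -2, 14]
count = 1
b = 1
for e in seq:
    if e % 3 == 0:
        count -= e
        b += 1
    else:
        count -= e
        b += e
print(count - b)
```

-54

e=9: %3==0, count = 1-9 = -8; b=2
e=4: not %3==0, count = (-8)-4 = -12; b=6
e=5: not %3==0, count = (-12)-5 = -17; b=11
e=1: not %3==0, count = (-17)-1 = -18; b=12
e=-2: not %3==0, count = (-18)-(-2) = -16; b=10
e=14: not %3==0, count = (-16)-14 = -30; b=24
count-b = (-30)-24 = -54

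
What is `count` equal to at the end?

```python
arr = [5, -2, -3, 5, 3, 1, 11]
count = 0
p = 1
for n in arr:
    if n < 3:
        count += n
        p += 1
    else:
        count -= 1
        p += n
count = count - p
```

-36

n=5: not <3, count = 0-1 = -1; p=6
n=-2: <3, count = (-1)+(-2) = -3; p=7
n=-3: <3, count = (-3)+(-3) = -6; p=8
n=5: not <3, count = (-6)-1 = -7; p=13
n=3: not <3, count = (-7)-1 = -8; p=16
n=1: <3, count = (-8)+1 = -7; p=17
n=11: not <3, count = (-7)-1 = -8; p=28
count-p = (-8)-28 = -36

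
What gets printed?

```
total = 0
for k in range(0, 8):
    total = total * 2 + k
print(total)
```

k=0: total = 0*2+0 = 0
k=1: total = 0*2+1 = 1
k=2: total = 1*2+2 = 4
k=3: total = 4*2+3 = 11
k=4: total = 11*2+4 = 26
k=5: total = 26*2+5 = 57
k=6: total = 57*2+6 = 120
k=7: total = 120*2+7 = 247

247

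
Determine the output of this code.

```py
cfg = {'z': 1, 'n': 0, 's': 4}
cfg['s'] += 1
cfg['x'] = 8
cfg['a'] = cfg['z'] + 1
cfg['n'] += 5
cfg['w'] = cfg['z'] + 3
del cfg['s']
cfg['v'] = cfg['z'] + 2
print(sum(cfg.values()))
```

23

cfg['s'] = 4+1 = 5 → {'z': 1, 'n': 0, 's': 5}
cfg['x'] = 8 → {'z': 1, 'n': 0, 's': 5, 'x': 8}
cfg['a'] = cfg['z']+1 = 2 → {'z': 1, 'n': 0, 's': 5, 'x': 8, 'a': 2}
cfg['n'] = 0+5 = 5 → {'z': 1, 'n': 5, 's': 5, 'x': 8, 'a': 2}
cfg['w'] = cfg['z']+3 = 4 → {'z': 1, 'n': 5, 's': 5, 'x': 8, 'a': 2, 'w': 4}
del 's' → {'z': 1, 'n': 5, 'x': 8, 'a': 2, 'w': 4}
cfg['v'] = cfg['z']+2 = 3 → {'z': 1, 'n': 5, 'x': 8, 'a': 2, 'w': 4, 'v': 3}
sum of values = 23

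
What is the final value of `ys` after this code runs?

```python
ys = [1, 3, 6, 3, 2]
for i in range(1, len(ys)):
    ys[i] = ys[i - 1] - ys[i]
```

i=1: ys[1] = 1-3 = -2 → [1, -2, 6, 3, 2]
i=2: ys[2] = (-2)-6 = -8 → [1, -2, -8, 3, 2]
i=3: ys[3] = (-8)-3 = -11 → [1, -2, -8, -11, 2]
i=4: ys[4] = (-11)-2 = -13 → [1, -2, -8, -11, -13]

[1, -2, -8, -11, -13]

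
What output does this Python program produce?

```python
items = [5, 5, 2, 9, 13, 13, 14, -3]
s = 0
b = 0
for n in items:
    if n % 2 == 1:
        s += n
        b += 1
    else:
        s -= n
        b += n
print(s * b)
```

572

n=5: odd, s = 0+5 = 5; b=1
n=5: odd, s = 5+5 = 10; b=2
n=2: not odd, s = 10-2 = 8; b=4
n=9: odd, s = 8+9 = 17; b=5
n=13: odd, s = 17+13 = 30; b=6
n=13: odd, s = 30+13 = 43; b=7
n=14: not odd, s = 43-14 = 29; b=21
n=-3: odd, s = 29+(-3) = 26; b=22
s*b = 26*22 = 572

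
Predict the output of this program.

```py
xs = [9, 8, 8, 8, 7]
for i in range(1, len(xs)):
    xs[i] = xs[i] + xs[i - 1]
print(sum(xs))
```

i=1: xs[1] = 8+9 = 17 → [9, 17, 8, 8, 7]
i=2: xs[2] = 8+17 = 25 → [9, 17, 25, 8, 7]
i=3: xs[3] = 8+25 = 33 → [9, 17, 25, 33, 7]
i=4: xs[4] = 7+33 = 40 → [9, 17, 25, 33, 40]
sum = 124

124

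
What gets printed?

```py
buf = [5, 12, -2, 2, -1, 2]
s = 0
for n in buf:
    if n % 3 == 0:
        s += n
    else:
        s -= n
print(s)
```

6

n=5: not %3==0, s = 0-5 = -5
n=12: %3==0, s = (-5)+12 = 7
n=-2: not %3==0, s = 7-(-2) = 9
n=2: not %3==0, s = 9-2 = 7
n=-1: not %3==0, s = 7-(-1) = 8
n=2: not %3==0, s = 8-2 = 6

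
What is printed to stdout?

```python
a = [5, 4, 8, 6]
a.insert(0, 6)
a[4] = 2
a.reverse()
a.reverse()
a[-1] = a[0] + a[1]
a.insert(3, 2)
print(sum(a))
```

36

insert 6 at 0 → [6, 5, 4, 8, 6]
a[4] = 2 → [6, 5, 4, 8, 2]
reverse → [2, 8, 4, 5, 6]
reverse → [6, 5, 4, 8, 2]
a[-1] = a[0]+a[1] = 6+5 = 11 → [6, 5, 4, 8, 11]
insert 2 at 3 → [6, 5, 4, 2, 8, 11]
sum = 36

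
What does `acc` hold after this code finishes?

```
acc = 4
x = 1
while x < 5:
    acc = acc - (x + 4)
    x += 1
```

-22

x=1: acc = 4-5 = -1
x=2: acc = (-1)-6 = -7
x=3: acc = (-7)-7 = -14
x=4: acc = (-14)-8 = -22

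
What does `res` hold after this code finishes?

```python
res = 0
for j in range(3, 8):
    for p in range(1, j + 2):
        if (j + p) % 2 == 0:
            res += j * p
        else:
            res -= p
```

j=3,p=1: even sum, res = 0+3 = 3
j=3,p=2: odd sum, res = 3-2 = 1
j=3,p=3: even sum, res = 1+9 = 10
j=3,p=4: odd sum, res = 10-4 = 6
j=4,p=1: odd sum, res = 6-1 = 5
j=4,p=2: even sum, res = 5+8 = 13
j=4,p=3: odd sum, res = 13-3 = 10
j=4,p=4: even sum, res = 10+16 = 26
j=4,p=5: odd sum, res = 26-5 = 21
j=5,p=1: even sum, res = 21+5 = 26
j=5,p=2: odd sum, res = 26-2 = 24
j=5,p=3: even sum, res = 24+15 = 39
j=5,p=4: odd sum, res = 39-4 = 35
j=5,p=5: even sum, res = 35+25 = 60
j=5,p=6: odd sum, res = 60-6 = 54
j=6,p=1: odd sum, res = 54-1 = 53
j=6,p=2: even sum, res = 53+12 = 65
j=6,p=3: odd sum, res = 65-3 = 62
j=6,p=4: even sum, res = 62+24 = 86
j=6,p=5: odd sum, res = 86-5 = 81
j=6,p=6: even sum, res = 81+36 = 117
j=6,p=7: odd sum, res = 117-7 = 110
j=7,p=1: even sum, res = 110+7 = 117
j=7,p=2: odd sum, res = 117-2 = 115
j=7,p=3: even sum, res = 115+21 = 136
j=7,p=4: odd sum, res = 136-4 = 132
j=7,p=5: even sum, res = 132+35 = 167
j=7,p=6: odd sum, res = 167-6 = 161
j=7,p=7: even sum, res = 161+49 = 210
j=7,p=8: odd sum, res = 210-8 = 202

202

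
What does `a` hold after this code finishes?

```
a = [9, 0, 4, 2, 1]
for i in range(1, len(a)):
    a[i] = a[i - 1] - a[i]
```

[9, 9, 5, 3, 2]

i=1: a[1] = 9-0 = 9 → [9, 9, 4, 2, 1]
i=2: a[2] = 9-4 = 5 → [9, 9, 5, 2, 1]
i=3: a[3] = 5-2 = 3 → [9, 9, 5, 3, 1]
i=4: a[4] = 3-1 = 2 → [9, 9, 5, 3, 2]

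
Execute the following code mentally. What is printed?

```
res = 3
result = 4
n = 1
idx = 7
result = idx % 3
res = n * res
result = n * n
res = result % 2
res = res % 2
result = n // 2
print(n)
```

result = 7%3 = 1
res = 1*3 = 3
result = 1*1 = 1
res = 1%2 = 1
res = 1%2 = 1
result = 1//2 = 0

1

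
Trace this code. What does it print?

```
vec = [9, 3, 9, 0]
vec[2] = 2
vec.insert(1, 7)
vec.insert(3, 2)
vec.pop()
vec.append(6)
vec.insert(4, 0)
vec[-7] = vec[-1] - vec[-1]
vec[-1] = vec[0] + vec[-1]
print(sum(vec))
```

vec[2] = 2 → [9, 3, 2, 0]
insert 7 at 1 → [9, 7, 3, 2, 0]
insert 2 at 3 → [9, 7, 3, 2, 2, 0]
pop() removes 0 → [9, 7, 3, 2, 2]
append 6 → [9, 7, 3, 2, 2, 6]
insert 0 at 4 → [9, 7, 3, 2, 0, 2, 6]
vec[-7] = vec[-1]-vec[-1] = 6-6 = 0 → [0, 7, 3, 2, 0, 2, 6]
vec[-1] = vec[0]+vec[-1] = 0+6 = 6 → [0, 7, 3, 2, 0, 2, 6]
sum = 20

20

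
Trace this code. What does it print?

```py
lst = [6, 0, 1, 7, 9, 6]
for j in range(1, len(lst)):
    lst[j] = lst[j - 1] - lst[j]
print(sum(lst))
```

-13

j=1: lst[1] = 6-0 = 6 → [6, 6, 1, 7, 9, 6]
j=2: lst[2] = 6-1 = 5 → [6, 6, 5, 7, 9, 6]
j=3: lst[3] = 5-7 = -2 → [6, 6, 5, -2, 9, 6]
j=4: lst[4] = (-2)-9 = -11 → [6, 6, 5, -2, -11, 6]
j=5: lst[5] = (-11)-6 = -17 → [6, 6, 5, -2, -11, -17]
sum = -13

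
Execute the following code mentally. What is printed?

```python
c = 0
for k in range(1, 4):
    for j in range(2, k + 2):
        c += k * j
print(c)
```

k=1,j=2: c = 0+2 = 2
k=2,j=2: c = 2+4 = 6
k=2,j=3: c = 6+6 = 12
k=3,j=2: c = 12+6 = 18
k=3,j=3: c = 18+9 = 27
k=3,j=4: c = 27+12 = 39

39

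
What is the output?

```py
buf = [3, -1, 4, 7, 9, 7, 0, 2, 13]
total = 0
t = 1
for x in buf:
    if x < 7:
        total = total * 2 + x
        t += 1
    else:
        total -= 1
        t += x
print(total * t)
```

x=3: <7, total = 0*2+3 = 3; t=2
x=-1: <7, total = 3*2+(-1) = 5; t=3
x=4: <7, total = 5*2+4 = 14; t=4
x=7: not <7, total = 14-1 = 13; t=11
x=9: not <7, total = 13-1 = 12; t=20
x=7: not <7, total = 12-1 = 11; t=27
x=0: <7, total = 11*2+0 = 22; t=28
x=2: <7, total = 22*2+2 = 46; t=29
x=13: not <7, total = 46-1 = 45; t=42
total*t = 45*42 = 1890

1890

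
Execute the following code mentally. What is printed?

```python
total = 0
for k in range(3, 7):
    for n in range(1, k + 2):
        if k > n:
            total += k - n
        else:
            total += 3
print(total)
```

58

k=3,n=1: 3>1, total = 0+2 = 2
k=3,n=2: 3>2, total = 2+1 = 3
k=3,n=3: not 3>3, total = 3+3 = 6
k=3,n=4: not 3>4, total = 6+3 = 9
k=4,n=1: 4>1, total = 9+3 = 12
k=4,n=2: 4>2, total = 12+2 = 14
k=4,n=3: 4>3, total = 14+1 = 15
k=4,n=4: not 4>4, total = 15+3 = 18
k=4,n=5: not 4>5, total = 18+3 = 21
k=5,n=1: 5>1, total = 21+4 = 25
k=5,n=2: 5>2, total = 25+3 = 28
k=5,n=3: 5>3, total = 28+2 = 30
k=5,n=4: 5>4, total = 30+1 = 31
k=5,n=5: not 5>5, total = 31+3 = 34
k=5,n=6: not 5>6, total = 34+3 = 37
k=6,n=1: 6>1, total = 37+5 = 42
k=6,n=2: 6>2, total = 42+4 = 46
k=6,n=3: 6>3, total = 46+3 = 49
k=6,n=4: 6>4, total = 49+2 = 51
k=6,n=5: 6>5, total = 51+1 = 52
k=6,n=6: not 6>6, total = 52+3 = 55
k=6,n=7: not 6>7, total = 55+3 = 58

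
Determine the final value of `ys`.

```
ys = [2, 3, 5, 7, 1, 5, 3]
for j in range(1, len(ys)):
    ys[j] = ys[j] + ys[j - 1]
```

j=1: ys[1] = 3+2 = 5 → [2, 5, 5, 7, 1, 5, 3]
j=2: ys[2] = 5+5 = 10 → [2, 5, 10, 7, 1, 5, 3]
j=3: ys[3] = 7+10 = 17 → [2, 5, 10, 17, 1, 5, 3]
j=4: ys[4] = 1+17 = 18 → [2, 5, 10, 17, 18, 5, 3]
j=5: ys[5] = 5+18 = 23 → [2, 5, 10, 17, 18, 23, 3]
j=6: ys[6] = 3+23 = 26 → [2, 5, 10, 17, 18, 23, 26]

[2, 5, 10, 17, 18, 23, 26]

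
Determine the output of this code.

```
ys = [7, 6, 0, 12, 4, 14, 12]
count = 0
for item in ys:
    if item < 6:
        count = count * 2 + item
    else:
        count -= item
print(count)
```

-98

item=7: not <6, count = 0-7 = -7
item=6: not <6, count = (-7)-6 = -13
item=0: <6, count = (-13)*2+0 = -26
item=12: not <6, count = (-26)-12 = -38
item=4: <6, count = (-38)*2+4 = -72
item=14: not <6, count = (-72)-14 = -86
item=12: not <6, count = (-86)-12 = -98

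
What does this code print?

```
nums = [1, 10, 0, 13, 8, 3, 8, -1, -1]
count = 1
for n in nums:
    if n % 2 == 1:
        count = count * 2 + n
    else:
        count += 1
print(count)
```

205

n=1: odd, count = 1*2+1 = 3
n=10: not odd, count = 3+1 = 4
n=0: not odd, count = 4+1 = 5
n=13: odd, count = 5*2+13 = 23
n=8: not odd, count = 23+1 = 24
n=3: odd, count = 24*2+3 = 51
n=8: not odd, count = 51+1 = 52
n=-1: odd, count = 52*2+(-1) = 103
n=-1: odd, count = 103*2+(-1) = 205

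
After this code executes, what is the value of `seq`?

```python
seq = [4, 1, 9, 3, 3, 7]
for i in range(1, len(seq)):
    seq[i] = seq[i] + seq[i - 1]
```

i=1: seq[1] = 1+4 = 5 → [4, 5, 9, 3, 3, 7]
i=2: seq[2] = 9+5 = 14 → [4, 5, 14, 3, 3, 7]
i=3: seq[3] = 3+14 = 17 → [4, 5, 14, 17, 3, 7]
i=4: seq[4] = 3+17 = 20 → [4, 5, 14, 17, 20, 7]
i=5: seq[5] = 7+20 = 27 → [4, 5, 14, 17, 20, 27]

[4, 5, 14, 17, 20, 27]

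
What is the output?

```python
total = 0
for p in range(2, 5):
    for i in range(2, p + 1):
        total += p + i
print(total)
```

p=2,i=2: total = 0+4 = 4
p=3,i=2: total = 4+5 = 9
p=3,i=3: total = 9+6 = 15
p=4,i=2: total = 15+6 = 21
p=4,i=3: total = 21+7 = 28
p=4,i=4: total = 28+8 = 36

36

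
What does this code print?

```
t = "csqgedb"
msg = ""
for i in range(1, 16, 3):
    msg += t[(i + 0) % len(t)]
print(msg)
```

secgb

i=1: add t[1]='s' → 's'
i=4: add t[4]='e' → 'se'
i=7: add t[0]='c' → 'sec'
i=10: add t[3]='g' → 'secg'
i=13: add t[6]='b' → 'secgb'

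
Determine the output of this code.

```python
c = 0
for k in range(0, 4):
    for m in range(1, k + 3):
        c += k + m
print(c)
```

60

k=0,m=1: c = 0+1 = 1
k=0,m=2: c = 1+2 = 3
k=1,m=1: c = 3+2 = 5
k=1,m=2: c = 5+3 = 8
k=1,m=3: c = 8+4 = 12
k=2,m=1: c = 12+3 = 15
k=2,m=2: c = 15+4 = 19
k=2,m=3: c = 19+5 = 24
k=2,m=4: c = 24+6 = 30
k=3,m=1: c = 30+4 = 34
k=3,m=2: c = 34+5 = 39
k=3,m=3: c = 39+6 = 45
k=3,m=4: c = 45+7 = 52
k=3,m=5: c = 52+8 = 60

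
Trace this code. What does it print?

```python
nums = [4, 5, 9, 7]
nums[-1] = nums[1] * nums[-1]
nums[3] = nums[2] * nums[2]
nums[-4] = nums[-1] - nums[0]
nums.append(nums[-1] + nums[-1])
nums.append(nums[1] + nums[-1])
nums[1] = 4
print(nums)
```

nums[-1] = nums[1]*nums[-1] = 5*7 = 35 → [4, 5, 9, 35]
nums[3] = nums[2]*nums[2] = 9*9 = 81 → [4, 5, 9, 81]
nums[-4] = nums[-1]-nums[0] = 81-4 = 77 → [77, 5, 9, 81]
append nums[-1]+nums[-1] = 81+81 = 162 → [77, 5, 9, 81, 162]
append nums[1]+nums[-1] = 5+162 = 167 → [77, 5, 9, 81, 162, 167]
nums[1] = 4 → [77, 4, 9, 81, 162, 167]

[77, 4, 9, 81, 162, 167]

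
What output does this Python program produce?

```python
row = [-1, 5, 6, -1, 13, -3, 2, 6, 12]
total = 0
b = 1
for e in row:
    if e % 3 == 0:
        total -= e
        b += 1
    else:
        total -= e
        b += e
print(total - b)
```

-62

e=-1: not %3==0, total = 0-(-1) = 1; b=0
e=5: not %3==0, total = 1-5 = -4; b=5
e=6: %3==0, total = (-4)-6 = -10; b=6
e=-1: not %3==0, total = (-10)-(-1) = -9; b=5
e=13: not %3==0, total = (-9)-13 = -22; b=18
e=-3: %3==0, total = (-22)-(-3) = -19; b=19
e=2: not %3==0, total = (-19)-2 = -21; b=21
e=6: %3==0, total = (-21)-6 = -27; b=22
e=12: %3==0, total = (-27)-12 = -39; b=23
total-b = (-39)-23 = -62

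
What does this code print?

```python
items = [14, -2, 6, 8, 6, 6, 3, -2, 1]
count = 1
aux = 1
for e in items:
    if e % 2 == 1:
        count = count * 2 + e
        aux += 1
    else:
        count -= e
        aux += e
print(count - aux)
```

e=14: not odd, count = 1-14 = -13; aux=15
e=-2: not odd, count = (-13)-(-2) = -11; aux=13
e=6: not odd, count = (-11)-6 = -17; aux=19
e=8: not odd, count = (-17)-8 = -25; aux=27
e=6: not odd, count = (-25)-6 = -31; aux=33
e=6: not odd, count = (-31)-6 = -37; aux=39
e=3: odd, count = (-37)*2+3 = -71; aux=40
e=-2: not odd, count = (-71)-(-2) = -69; aux=38
e=1: odd, count = (-69)*2+1 = -137; aux=39
count-aux = (-137)-39 = -176

-176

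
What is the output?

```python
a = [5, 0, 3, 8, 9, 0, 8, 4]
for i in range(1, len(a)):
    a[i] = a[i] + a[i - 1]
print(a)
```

[5, 5, 8, 16, 25, 25, 33, 37]

i=1: a[1] = 0+5 = 5 → [5, 5, 3, 8, 9, 0, 8, 4]
i=2: a[2] = 3+5 = 8 → [5, 5, 8, 8, 9, 0, 8, 4]
i=3: a[3] = 8+8 = 16 → [5, 5, 8, 16, 9, 0, 8, 4]
i=4: a[4] = 9+16 = 25 → [5, 5, 8, 16, 25, 0, 8, 4]
i=5: a[5] = 0+25 = 25 → [5, 5, 8, 16, 25, 25, 8, 4]
i=6: a[6] = 8+25 = 33 → [5, 5, 8, 16, 25, 25, 33, 4]
i=7: a[7] = 4+33 = 37 → [5, 5, 8, 16, 25, 25, 33, 37]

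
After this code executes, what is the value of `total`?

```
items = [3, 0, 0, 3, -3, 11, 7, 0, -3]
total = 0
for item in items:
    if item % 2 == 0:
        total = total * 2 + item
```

item=3: not even
item=0: even, total = 0*2+0 = 0
item=0: even, total = 0*2+0 = 0
item=3: not even
item=-3: not even
item=11: not even
item=7: not even
item=0: even, total = 0*2+0 = 0
item=-3: not even

0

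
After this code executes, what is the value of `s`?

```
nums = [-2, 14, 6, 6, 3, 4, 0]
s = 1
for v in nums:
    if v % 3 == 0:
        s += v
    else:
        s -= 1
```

v=-2: not %3==0, s = 1-1 = 0
v=14: not %3==0, s = 0-1 = -1
v=6: %3==0, s = (-1)+6 = 5
v=6: %3==0, s = 5+6 = 11
v=3: %3==0, s = 11+3 = 14
v=4: not %3==0, s = 14-1 = 13
v=0: %3==0, s = 13+0 = 13

13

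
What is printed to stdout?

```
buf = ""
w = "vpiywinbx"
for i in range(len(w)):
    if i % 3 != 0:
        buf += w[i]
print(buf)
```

piwibx

i=0: skip
i=1: add 'p' → 'p'
i=2: add 'i' → 'pi'
i=3: skip
i=4: add 'w' → 'piw'
i=5: add 'i' → 'piwi'
i=6: skip
i=7: add 'b' → 'piwib'
i=8: add 'x' → 'piwibx'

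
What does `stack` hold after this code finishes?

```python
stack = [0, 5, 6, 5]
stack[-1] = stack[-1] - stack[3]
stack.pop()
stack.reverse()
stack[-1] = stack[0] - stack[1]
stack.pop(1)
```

[6, 1]

stack[-1] = stack[-1]-stack[3] = 5-5 = 0 → [0, 5, 6, 0]
pop() removes 0 → [0, 5, 6]
reverse → [6, 5, 0]
stack[-1] = stack[0]-stack[1] = 6-5 = 1 → [6, 5, 1]
pop(1) removes 5 → [6, 1]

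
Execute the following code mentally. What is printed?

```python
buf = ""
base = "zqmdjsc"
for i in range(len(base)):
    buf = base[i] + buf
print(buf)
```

csjdmqz

i=0: prepend 'z' → 'z'
i=1: prepend 'q' → 'qz'
i=2: prepend 'm' → 'mqz'
i=3: prepend 'd' → 'dmqz'
i=4: prepend 'j' → 'jdmqz'
i=5: prepend 's' → 'sjdmqz'
i=6: prepend 'c' → 'csjdmqz'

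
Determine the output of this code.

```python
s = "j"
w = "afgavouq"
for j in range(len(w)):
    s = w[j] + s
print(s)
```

quovagfaj

j=0: prepend 'a' → 'aj'
j=1: prepend 'f' → 'faj'
j=2: prepend 'g' → 'gfaj'
j=3: prepend 'a' → 'agfaj'
j=4: prepend 'v' → 'vagfaj'
j=5: prepend 'o' → 'ovagfaj'
j=6: prepend 'u' → 'uovagfaj'
j=7: prepend 'q' → 'quovagfaj'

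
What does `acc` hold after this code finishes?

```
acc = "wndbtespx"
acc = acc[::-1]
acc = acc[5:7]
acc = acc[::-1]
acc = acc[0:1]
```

reverse → 'xpsetbdnw'
slice [5:7] → 'bd'
reverse → 'db'
slice [0:1] → 'd'

'd'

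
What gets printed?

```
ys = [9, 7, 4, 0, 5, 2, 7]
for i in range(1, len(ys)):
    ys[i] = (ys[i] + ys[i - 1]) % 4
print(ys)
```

i=1: ys[1] = (7+9)%4 = 0 → [9, 0, 4, 0, 5, 2, 7]
i=2: ys[2] = (4+0)%4 = 0 → [9, 0, 0, 0, 5, 2, 7]
i=3: ys[3] = (0+0)%4 = 0 → [9, 0, 0, 0, 5, 2, 7]
i=4: ys[4] = (5+0)%4 = 1 → [9, 0, 0, 0, 1, 2, 7]
i=5: ys[5] = (2+1)%4 = 3 → [9, 0, 0, 0, 1, 3, 7]
i=6: ys[6] = (7+3)%4 = 2 → [9, 0, 0, 0, 1, 3, 2]

[9, 0, 0, 0, 1, 3, 2]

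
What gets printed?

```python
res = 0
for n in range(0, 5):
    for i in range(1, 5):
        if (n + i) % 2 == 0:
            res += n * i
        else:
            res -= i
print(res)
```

n=0,i=1: odd sum, res = 0-1 = -1
n=0,i=2: even sum, res = (-1)+0 = -1
n=0,i=3: odd sum, res = (-1)-3 = -4
n=0,i=4: even sum, res = (-4)+0 = -4
n=1,i=1: even sum, res = (-4)+1 = -3
n=1,i=2: odd sum, res = (-3)-2 = -5
n=1,i=3: even sum, res = (-5)+3 = -2
n=1,i=4: odd sum, res = (-2)-4 = -6
n=2,i=1: odd sum, res = (-6)-1 = -7
n=2,i=2: even sum, res = (-7)+4 = -3
n=2,i=3: odd sum, res = (-3)-3 = -6
n=2,i=4: even sum, res = (-6)+8 = 2
n=3,i=1: even sum, res = 2+3 = 5
n=3,i=2: odd sum, res = 5-2 = 3
n=3,i=3: even sum, res = 3+9 = 12
n=3,i=4: odd sum, res = 12-4 = 8
n=4,i=1: odd sum, res = 8-1 = 7
n=4,i=2: even sum, res = 7+8 = 15
n=4,i=3: odd sum, res = 15-3 = 12
n=4,i=4: even sum, res = 12+16 = 28

28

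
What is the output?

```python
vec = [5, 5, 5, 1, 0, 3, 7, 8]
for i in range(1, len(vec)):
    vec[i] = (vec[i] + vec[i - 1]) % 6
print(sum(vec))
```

27

i=1: vec[1] = (5+5)%6 = 4 → [5, 4, 5, 1, 0, 3, 7, 8]
i=2: vec[2] = (5+4)%6 = 3 → [5, 4, 3, 1, 0, 3, 7, 8]
i=3: vec[3] = (1+3)%6 = 4 → [5, 4, 3, 4, 0, 3, 7, 8]
i=4: vec[4] = (0+4)%6 = 4 → [5, 4, 3, 4, 4, 3, 7, 8]
i=5: vec[5] = (3+4)%6 = 1 → [5, 4, 3, 4, 4, 1, 7, 8]
i=6: vec[6] = (7+1)%6 = 2 → [5, 4, 3, 4, 4, 1, 2, 8]
i=7: vec[7] = (8+2)%6 = 4 → [5, 4, 3, 4, 4, 1, 2, 4]
sum = 27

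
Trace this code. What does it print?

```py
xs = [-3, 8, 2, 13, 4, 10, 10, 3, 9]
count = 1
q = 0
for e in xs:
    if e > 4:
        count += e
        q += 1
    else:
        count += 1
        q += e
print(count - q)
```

e=-3: not >4, count = 1+1 = 2; q=-3
e=8: >4, count = 2+8 = 10; q=-2
e=2: not >4, count = 10+1 = 11; q=0
e=13: >4, count = 11+13 = 24; q=1
e=4: not >4, count = 24+1 = 25; q=5
e=10: >4, count = 25+10 = 35; q=6
e=10: >4, count = 35+10 = 45; q=7
e=3: not >4, count = 45+1 = 46; q=10
e=9: >4, count = 46+9 = 55; q=11
count-q = 55-11 = 44

44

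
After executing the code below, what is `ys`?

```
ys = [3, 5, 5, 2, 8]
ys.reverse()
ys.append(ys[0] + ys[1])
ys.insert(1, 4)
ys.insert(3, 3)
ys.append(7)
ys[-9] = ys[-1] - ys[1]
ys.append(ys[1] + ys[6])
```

reverse → [8, 2, 5, 5, 3]
append ys[0]+ys[1] = 8+2 = 10 → [8, 2, 5, 5, 3, 10]
insert 4 at 1 → [8, 4, 2, 5, 5, 3, 10]
insert 3 at 3 → [8, 4, 2, 3, 5, 5, 3, 10]
append 7 → [8, 4, 2, 3, 5, 5, 3, 10, 7]
ys[-9] = ys[-1]-ys[1] = 7-4 = 3 → [3, 4, 2, 3, 5, 5, 3, 10, 7]
append ys[1]+ys[6] = 4+3 = 7 → [3, 4, 2, 3, 5, 5, 3, 10, 7, 7]

[3, 4, 2, 3, 5, 5, 3, 10, 7, 7]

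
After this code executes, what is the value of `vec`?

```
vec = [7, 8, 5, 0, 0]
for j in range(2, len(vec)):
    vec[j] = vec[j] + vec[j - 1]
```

j=2: vec[2] = 5+8 = 13 → [7, 8, 13, 0, 0]
j=3: vec[3] = 0+13 = 13 → [7, 8, 13, 13, 0]
j=4: vec[4] = 0+13 = 13 → [7, 8, 13, 13, 13]

[7, 8, 13, 13, 13]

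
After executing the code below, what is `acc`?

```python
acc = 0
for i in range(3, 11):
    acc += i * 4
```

208

i=3: acc = 0+3*4 = 12
i=4: acc = 12+4*4 = 28
i=5: acc = 28+5*4 = 48
i=6: acc = 48+6*4 = 72
i=7: acc = 72+7*4 = 100
i=8: acc = 100+8*4 = 132
i=9: acc = 132+9*4 = 168
i=10: acc = 168+10*4 = 208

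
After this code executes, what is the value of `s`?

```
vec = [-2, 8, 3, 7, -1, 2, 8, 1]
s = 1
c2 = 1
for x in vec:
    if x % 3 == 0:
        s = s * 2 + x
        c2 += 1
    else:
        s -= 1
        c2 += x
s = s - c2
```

x=-2: not %3==0, s = 1-1 = 0; c2=-1
x=8: not %3==0, s = 0-1 = -1; c2=7
x=3: %3==0, s = (-1)*2+3 = 1; c2=8
x=7: not %3==0, s = 1-1 = 0; c2=15
x=-1: not %3==0, s = 0-1 = -1; c2=14
x=2: not %3==0, s = (-1)-1 = -2; c2=16
x=8: not %3==0, s = (-2)-1 = -3; c2=24
x=1: not %3==0, s = (-3)-1 = -4; c2=25
s-c2 = (-4)-25 = -29

-29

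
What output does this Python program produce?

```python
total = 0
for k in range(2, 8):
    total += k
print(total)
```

27

k=2: total = 0+2 = 2
k=3: total = 2+3 = 5
k=4: total = 5+4 = 9
k=5: total = 9+5 = 14
k=6: total = 14+6 = 20
k=7: total = 20+7 = 27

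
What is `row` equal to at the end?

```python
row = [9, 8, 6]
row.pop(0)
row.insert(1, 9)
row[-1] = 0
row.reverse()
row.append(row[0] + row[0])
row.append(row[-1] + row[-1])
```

pop(0) removes 9 → [8, 6]
insert 9 at 1 → [8, 9, 6]
row[-1] = 0 → [8, 9, 0]
reverse → [0, 9, 8]
append row[0]+row[0] = 0+0 = 0 → [0, 9, 8, 0]
append row[-1]+row[-1] = 0+0 = 0 → [0, 9, 8, 0, 0]

[0, 9, 8, 0, 0]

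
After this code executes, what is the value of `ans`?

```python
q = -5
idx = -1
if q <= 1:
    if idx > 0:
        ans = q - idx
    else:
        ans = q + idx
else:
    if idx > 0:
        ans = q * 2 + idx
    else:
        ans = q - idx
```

-6

q=-5, idx=-1
q <= 1 is True; idx > 0 is False
→ ans = q + idx = -6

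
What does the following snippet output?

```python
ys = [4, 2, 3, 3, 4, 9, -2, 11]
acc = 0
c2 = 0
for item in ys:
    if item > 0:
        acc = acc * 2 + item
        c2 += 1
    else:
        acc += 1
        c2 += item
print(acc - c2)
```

434

item=4: >0, acc = 0*2+4 = 4; c2=1
item=2: >0, acc = 4*2+2 = 10; c2=2
item=3: >0, acc = 10*2+3 = 23; c2=3
item=3: >0, acc = 23*2+3 = 49; c2=4
item=4: >0, acc = 49*2+4 = 102; c2=5
item=9: >0, acc = 102*2+9 = 213; c2=6
item=-2: not >0, acc = 213+1 = 214; c2=4
item=11: >0, acc = 214*2+11 = 439; c2=5
acc-c2 = 439-5 = 434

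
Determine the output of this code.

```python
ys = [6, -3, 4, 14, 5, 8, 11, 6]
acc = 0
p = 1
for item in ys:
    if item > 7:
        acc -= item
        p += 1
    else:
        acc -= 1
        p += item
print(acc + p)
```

item=6: not >7, acc = 0-1 = -1; p=7
item=-3: not >7, acc = (-1)-1 = -2; p=4
item=4: not >7, acc = (-2)-1 = -3; p=8
item=14: >7, acc = (-3)-14 = -17; p=9
item=5: not >7, acc = (-17)-1 = -18; p=14
item=8: >7, acc = (-18)-8 = -26; p=15
item=11: >7, acc = (-26)-11 = -37; p=16
item=6: not >7, acc = (-37)-1 = -38; p=22
acc+p = (-38)+22 = -16

-16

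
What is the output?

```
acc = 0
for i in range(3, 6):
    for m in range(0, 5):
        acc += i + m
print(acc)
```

90

i=3,m=0: acc = 0+3 = 3
i=3,m=1: acc = 3+4 = 7
i=3,m=2: acc = 7+5 = 12
i=3,m=3: acc = 12+6 = 18
i=3,m=4: acc = 18+7 = 25
i=4,m=0: acc = 25+4 = 29
i=4,m=1: acc = 29+5 = 34
i=4,m=2: acc = 34+6 = 40
i=4,m=3: acc = 40+7 = 47
i=4,m=4: acc = 47+8 = 55
i=5,m=0: acc = 55+5 = 60
i=5,m=1: acc = 60+6 = 66
i=5,m=2: acc = 66+7 = 73
i=5,m=3: acc = 73+8 = 81
i=5,m=4: acc = 81+9 = 90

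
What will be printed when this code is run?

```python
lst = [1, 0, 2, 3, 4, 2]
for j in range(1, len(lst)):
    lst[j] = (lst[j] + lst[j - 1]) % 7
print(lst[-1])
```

j=1: lst[1] = (0+1)%7 = 1 → [1, 1, 2, 3, 4, 2]
j=2: lst[2] = (2+1)%7 = 3 → [1, 1, 3, 3, 4, 2]
j=3: lst[3] = (3+3)%7 = 6 → [1, 1, 3, 6, 4, 2]
j=4: lst[4] = (4+6)%7 = 3 → [1, 1, 3, 6, 3, 2]
j=5: lst[5] = (2+3)%7 = 5 → [1, 1, 3, 6, 3, 5]

5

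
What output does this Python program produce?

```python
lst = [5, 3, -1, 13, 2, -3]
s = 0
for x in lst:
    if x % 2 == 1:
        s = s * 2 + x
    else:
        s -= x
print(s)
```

119

x=5: odd, s = 0*2+5 = 5
x=3: odd, s = 5*2+3 = 13
x=-1: odd, s = 13*2+(-1) = 25
x=13: odd, s = 25*2+13 = 63
x=2: not odd, s = 63-2 = 61
x=-3: odd, s = 61*2+(-3) = 119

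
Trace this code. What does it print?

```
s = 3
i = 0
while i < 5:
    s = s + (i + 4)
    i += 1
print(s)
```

33

i=0: s = 3+4 = 7
i=1: s = 7+5 = 12
i=2: s = 12+6 = 18
i=3: s = 18+7 = 25
i=4: s = 25+8 = 33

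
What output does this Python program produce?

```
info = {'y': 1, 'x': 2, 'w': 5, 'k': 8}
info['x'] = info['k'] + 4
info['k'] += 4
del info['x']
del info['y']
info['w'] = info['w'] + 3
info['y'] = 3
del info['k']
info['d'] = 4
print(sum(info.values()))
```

info['x'] = info['k']+4 = 12 → {'y': 1, 'x': 12, 'w': 5, 'k': 8}
info['k'] = 8+4 = 12 → {'y': 1, 'x': 12, 'w': 5, 'k': 12}
del 'x' → {'y': 1, 'w': 5, 'k': 12}
del 'y' → {'w': 5, 'k': 12}
info['w'] = info['w']+3 = 8 → {'w': 8, 'k': 12}
info['y'] = 3 → {'w': 8, 'k': 12, 'y': 3}
del 'k' → {'w': 8, 'y': 3}
info['d'] = 4 → {'w': 8, 'y': 3, 'd': 4}
sum of values = 15

15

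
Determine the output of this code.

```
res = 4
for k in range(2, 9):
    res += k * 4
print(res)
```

144

k=2: res = 4+2*4 = 12
k=3: res = 12+3*4 = 24
k=4: res = 24+4*4 = 40
k=5: res = 40+5*4 = 60
k=6: res = 60+6*4 = 84
k=7: res = 84+7*4 = 112
k=8: res = 112+8*4 = 144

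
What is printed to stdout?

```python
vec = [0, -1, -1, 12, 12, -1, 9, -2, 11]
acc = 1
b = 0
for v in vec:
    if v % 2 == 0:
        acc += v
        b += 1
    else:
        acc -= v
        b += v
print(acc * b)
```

126

v=0: even, acc = 1+0 = 1; b=1
v=-1: not even, acc = 1-(-1) = 2; b=0
v=-1: not even, acc = 2-(-1) = 3; b=-1
v=12: even, acc = 3+12 = 15; b=0
v=12: even, acc = 15+12 = 27; b=1
v=-1: not even, acc = 27-(-1) = 28; b=0
v=9: not even, acc = 28-9 = 19; b=9
v=-2: even, acc = 19+(-2) = 17; b=10
v=11: not even, acc = 17-11 = 6; b=21
acc*b = 6*21 = 126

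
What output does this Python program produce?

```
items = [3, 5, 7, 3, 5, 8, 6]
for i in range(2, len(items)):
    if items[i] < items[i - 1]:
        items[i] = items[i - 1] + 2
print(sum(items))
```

i=2: 7>=5, unchanged → [3, 5, 7, 3, 5, 8, 6]
i=3: 3<7, items[3] = 7+2 = 9 → [3, 5, 7, 9, 5, 8, 6]
i=4: 5<9, items[4] = 9+2 = 11 → [3, 5, 7, 9, 11, 8, 6]
i=5: 8<11, items[5] = 11+2 = 13 → [3, 5, 7, 9, 11, 13, 6]
i=6: 6<13, items[6] = 13+2 = 15 → [3, 5, 7, 9, 11, 13, 15]
sum = 63

63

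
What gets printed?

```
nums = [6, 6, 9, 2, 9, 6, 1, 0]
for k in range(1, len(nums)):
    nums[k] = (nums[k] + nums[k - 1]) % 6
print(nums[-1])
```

k=1: nums[1] = (6+6)%6 = 0 → [6, 0, 9, 2, 9, 6, 1, 0]
k=2: nums[2] = (9+0)%6 = 3 → [6, 0, 3, 2, 9, 6, 1, 0]
k=3: nums[3] = (2+3)%6 = 5 → [6, 0, 3, 5, 9, 6, 1, 0]
k=4: nums[4] = (9+5)%6 = 2 → [6, 0, 3, 5, 2, 6, 1, 0]
k=5: nums[5] = (6+2)%6 = 2 → [6, 0, 3, 5, 2, 2, 1, 0]
k=6: nums[6] = (1+2)%6 = 3 → [6, 0, 3, 5, 2, 2, 3, 0]
k=7: nums[7] = (0+3)%6 = 3 → [6, 0, 3, 5, 2, 2, 3, 3]

3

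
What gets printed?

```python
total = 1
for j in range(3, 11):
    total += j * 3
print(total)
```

157

j=3: total = 1+3*3 = 10
j=4: total = 10+4*3 = 22
j=5: total = 22+5*3 = 37
j=6: total = 37+6*3 = 55
j=7: total = 55+7*3 = 76
j=8: total = 76+8*3 = 100
j=9: total = 100+9*3 = 127
j=10: total = 127+10*3 = 157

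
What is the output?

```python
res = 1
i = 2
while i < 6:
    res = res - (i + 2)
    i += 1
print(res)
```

i=2: res = 1-4 = -3
i=3: res = (-3)-5 = -8
i=4: res = (-8)-6 = -14
i=5: res = (-14)-7 = -21

-21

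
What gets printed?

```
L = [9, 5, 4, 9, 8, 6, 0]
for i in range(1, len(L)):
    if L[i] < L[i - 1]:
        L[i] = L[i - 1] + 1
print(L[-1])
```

15

i=1: 5<9, L[1] = 9+1 = 10 → [9, 10, 4, 9, 8, 6, 0]
i=2: 4<10, L[2] = 10+1 = 11 → [9, 10, 11, 9, 8, 6, 0]
i=3: 9<11, L[3] = 11+1 = 12 → [9, 10, 11, 12, 8, 6, 0]
i=4: 8<12, L[4] = 12+1 = 13 → [9, 10, 11, 12, 13, 6, 0]
i=5: 6<13, L[5] = 13+1 = 14 → [9, 10, 11, 12, 13, 14, 0]
i=6: 0<14, L[6] = 14+1 = 15 → [9, 10, 11, 12, 13, 14, 15]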